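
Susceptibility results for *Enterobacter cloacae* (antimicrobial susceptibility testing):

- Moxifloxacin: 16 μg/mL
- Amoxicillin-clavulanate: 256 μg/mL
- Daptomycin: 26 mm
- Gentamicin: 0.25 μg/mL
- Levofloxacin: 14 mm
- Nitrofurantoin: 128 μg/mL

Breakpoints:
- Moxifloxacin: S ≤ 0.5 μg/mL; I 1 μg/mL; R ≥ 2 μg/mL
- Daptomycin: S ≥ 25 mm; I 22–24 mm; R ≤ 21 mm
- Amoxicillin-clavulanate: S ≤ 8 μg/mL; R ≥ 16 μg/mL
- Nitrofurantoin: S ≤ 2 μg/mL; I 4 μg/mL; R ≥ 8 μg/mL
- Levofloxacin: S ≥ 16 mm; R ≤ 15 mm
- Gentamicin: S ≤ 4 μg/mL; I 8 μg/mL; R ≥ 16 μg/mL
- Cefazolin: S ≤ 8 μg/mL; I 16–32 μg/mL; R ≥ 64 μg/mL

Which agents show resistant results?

moxifloxacin, amoxicillin-clavulanate, levofloxacin, nitrofurantoin

Moxifloxacin: 16 μg/mL is ≥ 2 μg/mL — R
Amoxicillin-clavulanate: 256 μg/mL is ≥ 16 μg/mL ⇒ R
Daptomycin: 26 mm is ≥ 25 mm ⇒ Susceptible
Gentamicin: 0.25 μg/mL is ≤ 4 μg/mL → Susceptible
Levofloxacin 14 mm: ≤ 15 mm — resistant
Nitrofurantoin (128 μg/mL) ≥ 8 μg/mL → R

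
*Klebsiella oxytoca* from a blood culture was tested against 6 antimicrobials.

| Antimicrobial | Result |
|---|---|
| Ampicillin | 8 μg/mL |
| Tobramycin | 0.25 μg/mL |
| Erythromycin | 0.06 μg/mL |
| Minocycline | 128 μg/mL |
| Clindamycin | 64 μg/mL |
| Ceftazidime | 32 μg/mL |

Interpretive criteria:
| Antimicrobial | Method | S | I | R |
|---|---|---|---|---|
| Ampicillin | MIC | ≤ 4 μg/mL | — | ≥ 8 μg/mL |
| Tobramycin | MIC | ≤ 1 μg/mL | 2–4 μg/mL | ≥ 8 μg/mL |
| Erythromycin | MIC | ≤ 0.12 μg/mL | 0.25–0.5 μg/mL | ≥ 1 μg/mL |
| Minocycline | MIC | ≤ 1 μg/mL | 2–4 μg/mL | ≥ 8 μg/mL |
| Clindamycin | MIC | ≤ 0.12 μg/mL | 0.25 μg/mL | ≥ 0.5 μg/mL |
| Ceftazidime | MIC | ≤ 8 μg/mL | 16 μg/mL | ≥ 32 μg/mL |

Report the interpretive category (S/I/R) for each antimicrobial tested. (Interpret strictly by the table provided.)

Ampicillin (8 μg/mL) ≥ 8 μg/mL → Resistant
Tobramycin 0.25 μg/mL: ≤ 1 μg/mL ⇒ susceptible
Erythromycin: 0.06 μg/mL is ≤ 0.12 μg/mL ⇒ susceptible
Minocycline (128 μg/mL) ≥ 8 μg/mL — resistant
Clindamycin 64 μg/mL: ≥ 0.5 μg/mL ⇒ Resistant
Ceftazidime 32 μg/mL: ≥ 32 μg/mL — Resistant

R, S, S, R, R, R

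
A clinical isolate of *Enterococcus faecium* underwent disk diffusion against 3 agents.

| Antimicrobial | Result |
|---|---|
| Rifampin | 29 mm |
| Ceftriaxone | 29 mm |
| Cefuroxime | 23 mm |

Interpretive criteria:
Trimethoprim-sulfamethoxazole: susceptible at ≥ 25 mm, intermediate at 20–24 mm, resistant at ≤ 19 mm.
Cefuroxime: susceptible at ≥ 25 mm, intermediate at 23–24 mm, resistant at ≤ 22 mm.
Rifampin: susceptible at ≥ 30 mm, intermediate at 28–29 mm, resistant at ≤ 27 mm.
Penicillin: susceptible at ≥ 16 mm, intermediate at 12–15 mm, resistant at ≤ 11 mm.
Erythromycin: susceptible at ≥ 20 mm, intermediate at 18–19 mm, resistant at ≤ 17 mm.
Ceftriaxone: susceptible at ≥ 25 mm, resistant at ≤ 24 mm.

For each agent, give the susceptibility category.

Rifampin: 29 mm is in 28–29 mm ⇒ intermediate
Ceftriaxone (29 mm) ≥ 25 mm ⇒ S
Cefuroxime 23 mm: in 23–24 mm → intermediate

I, S, I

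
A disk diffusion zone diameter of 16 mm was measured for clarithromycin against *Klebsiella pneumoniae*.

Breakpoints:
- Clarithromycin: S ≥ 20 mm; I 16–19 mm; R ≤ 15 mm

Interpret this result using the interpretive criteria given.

Clarithromycin 16 mm: in 16–19 mm — intermediate

I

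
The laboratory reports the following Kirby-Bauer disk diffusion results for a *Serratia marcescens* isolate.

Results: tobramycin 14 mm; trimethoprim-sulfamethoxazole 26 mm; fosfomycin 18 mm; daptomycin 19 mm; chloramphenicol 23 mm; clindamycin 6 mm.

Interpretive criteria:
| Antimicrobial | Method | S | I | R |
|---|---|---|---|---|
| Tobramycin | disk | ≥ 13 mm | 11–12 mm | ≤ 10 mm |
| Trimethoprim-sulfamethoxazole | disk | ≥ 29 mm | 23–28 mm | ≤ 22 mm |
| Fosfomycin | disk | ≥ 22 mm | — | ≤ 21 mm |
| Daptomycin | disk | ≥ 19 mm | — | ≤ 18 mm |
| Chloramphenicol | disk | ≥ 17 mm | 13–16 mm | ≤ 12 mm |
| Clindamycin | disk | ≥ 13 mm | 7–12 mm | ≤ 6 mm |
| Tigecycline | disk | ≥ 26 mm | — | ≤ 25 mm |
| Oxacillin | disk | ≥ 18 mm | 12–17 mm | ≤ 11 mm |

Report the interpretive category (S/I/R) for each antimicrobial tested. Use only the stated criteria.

S, I, R, S, S, R

Tobramycin (14 mm) ≥ 13 mm → S
Trimethoprim-sulfamethoxazole: 26 mm is in 23–28 mm — I
Fosfomycin (18 mm) ≤ 21 mm ⇒ R
Daptomycin: 19 mm is ≥ 19 mm → susceptible
Chloramphenicol: 23 mm is ≥ 17 mm → Susceptible
Clindamycin: 6 mm is ≤ 6 mm → resistant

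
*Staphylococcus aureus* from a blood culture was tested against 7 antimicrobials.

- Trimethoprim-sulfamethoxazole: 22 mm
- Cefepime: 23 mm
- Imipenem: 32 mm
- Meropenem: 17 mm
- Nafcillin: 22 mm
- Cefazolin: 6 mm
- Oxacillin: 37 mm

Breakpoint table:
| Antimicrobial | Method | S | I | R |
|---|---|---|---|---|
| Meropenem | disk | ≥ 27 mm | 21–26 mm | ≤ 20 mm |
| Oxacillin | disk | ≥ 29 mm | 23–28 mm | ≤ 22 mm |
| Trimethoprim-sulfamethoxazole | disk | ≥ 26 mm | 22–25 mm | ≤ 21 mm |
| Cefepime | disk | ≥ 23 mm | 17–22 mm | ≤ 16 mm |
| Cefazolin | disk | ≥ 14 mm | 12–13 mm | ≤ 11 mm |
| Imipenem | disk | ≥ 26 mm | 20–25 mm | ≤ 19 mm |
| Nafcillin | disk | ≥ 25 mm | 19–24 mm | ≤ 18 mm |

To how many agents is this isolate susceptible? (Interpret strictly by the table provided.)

Trimethoprim-sulfamethoxazole: 22 mm is in 22–25 mm ⇒ I
Cefepime: 23 mm is ≥ 23 mm → Susceptible
Imipenem (32 mm) ≥ 26 mm — susceptible
Meropenem: 17 mm is ≤ 20 mm ⇒ Resistant
Nafcillin 22 mm: in 19–24 mm ⇒ I
Cefazolin 6 mm: ≤ 11 mm → R
Oxacillin (37 mm) ≥ 29 mm → susceptible
Susceptible: 3

3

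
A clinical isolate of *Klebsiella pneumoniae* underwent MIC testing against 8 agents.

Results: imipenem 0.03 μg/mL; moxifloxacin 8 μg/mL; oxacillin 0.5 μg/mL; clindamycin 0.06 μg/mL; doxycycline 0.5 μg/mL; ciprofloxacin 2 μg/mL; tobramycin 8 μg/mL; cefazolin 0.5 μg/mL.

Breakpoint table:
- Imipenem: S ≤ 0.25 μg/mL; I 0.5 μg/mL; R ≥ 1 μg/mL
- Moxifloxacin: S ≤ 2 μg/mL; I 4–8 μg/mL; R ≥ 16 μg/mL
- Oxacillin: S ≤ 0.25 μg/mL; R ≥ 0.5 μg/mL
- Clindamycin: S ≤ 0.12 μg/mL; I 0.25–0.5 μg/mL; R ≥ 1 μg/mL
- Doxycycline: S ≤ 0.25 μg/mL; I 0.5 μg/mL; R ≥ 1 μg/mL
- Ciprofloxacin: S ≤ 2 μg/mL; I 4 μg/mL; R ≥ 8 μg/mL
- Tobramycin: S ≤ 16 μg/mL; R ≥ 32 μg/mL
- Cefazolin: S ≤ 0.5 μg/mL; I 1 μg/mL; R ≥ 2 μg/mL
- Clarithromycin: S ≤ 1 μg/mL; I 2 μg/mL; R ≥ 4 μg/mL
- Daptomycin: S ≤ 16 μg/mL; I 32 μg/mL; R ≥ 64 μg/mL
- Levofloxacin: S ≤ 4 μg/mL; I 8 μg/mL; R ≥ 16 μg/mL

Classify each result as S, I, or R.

Imipenem (0.03 μg/mL) ≤ 0.25 μg/mL — Susceptible
Moxifloxacin: 8 μg/mL is in 4–8 μg/mL — Intermediate
Oxacillin 0.5 μg/mL: ≥ 0.5 μg/mL — resistant
Clindamycin 0.06 μg/mL: ≤ 0.12 μg/mL ⇒ Susceptible
Doxycycline (0.5 μg/mL) = 0.5 μg/mL — I
Ciprofloxacin 2 μg/mL: ≤ 2 μg/mL — susceptible
Tobramycin: 8 μg/mL is ≤ 16 μg/mL ⇒ susceptible
Cefazolin (0.5 μg/mL) ≤ 0.5 μg/mL ⇒ Susceptible

S, I, R, S, I, S, S, S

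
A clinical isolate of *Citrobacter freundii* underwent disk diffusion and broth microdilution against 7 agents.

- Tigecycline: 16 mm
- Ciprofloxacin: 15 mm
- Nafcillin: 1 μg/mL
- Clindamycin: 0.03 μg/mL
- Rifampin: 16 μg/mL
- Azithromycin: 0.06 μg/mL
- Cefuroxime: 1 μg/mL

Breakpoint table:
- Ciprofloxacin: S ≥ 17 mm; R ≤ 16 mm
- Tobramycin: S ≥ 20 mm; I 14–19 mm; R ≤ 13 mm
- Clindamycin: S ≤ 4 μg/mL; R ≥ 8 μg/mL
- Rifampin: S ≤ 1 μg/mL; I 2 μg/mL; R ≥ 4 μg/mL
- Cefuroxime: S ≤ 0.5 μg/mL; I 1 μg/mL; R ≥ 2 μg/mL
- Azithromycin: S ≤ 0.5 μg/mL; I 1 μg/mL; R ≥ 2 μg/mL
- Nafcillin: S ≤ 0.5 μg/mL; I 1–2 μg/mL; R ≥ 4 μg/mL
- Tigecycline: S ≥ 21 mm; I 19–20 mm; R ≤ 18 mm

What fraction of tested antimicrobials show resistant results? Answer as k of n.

3 of 7

Tigecycline: 16 mm is ≤ 18 mm ⇒ R
Ciprofloxacin 15 mm: ≤ 16 mm ⇒ R
Nafcillin: 1 μg/mL is in 1–2 μg/mL ⇒ I
Clindamycin: 0.03 μg/mL is ≤ 4 μg/mL — susceptible
Rifampin 16 μg/mL: ≥ 4 μg/mL — resistant
Azithromycin: 0.06 μg/mL is ≤ 0.5 μg/mL ⇒ Susceptible
Cefuroxime: 1 μg/mL is = 1 μg/mL — I
Resistant: 3/7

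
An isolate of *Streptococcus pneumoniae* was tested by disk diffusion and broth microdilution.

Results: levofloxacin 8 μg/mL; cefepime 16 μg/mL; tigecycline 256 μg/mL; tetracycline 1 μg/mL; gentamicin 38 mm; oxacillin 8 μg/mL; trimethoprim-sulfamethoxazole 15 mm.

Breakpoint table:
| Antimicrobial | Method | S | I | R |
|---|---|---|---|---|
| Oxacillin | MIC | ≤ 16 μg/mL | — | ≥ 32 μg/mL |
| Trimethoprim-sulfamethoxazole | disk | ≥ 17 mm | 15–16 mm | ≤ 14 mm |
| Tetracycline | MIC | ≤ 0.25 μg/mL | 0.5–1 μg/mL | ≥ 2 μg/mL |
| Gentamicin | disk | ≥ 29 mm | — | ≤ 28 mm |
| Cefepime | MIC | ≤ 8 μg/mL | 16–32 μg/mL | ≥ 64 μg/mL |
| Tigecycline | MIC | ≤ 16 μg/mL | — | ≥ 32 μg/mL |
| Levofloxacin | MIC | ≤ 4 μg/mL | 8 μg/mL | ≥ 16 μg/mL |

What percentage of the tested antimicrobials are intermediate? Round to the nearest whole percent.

Levofloxacin: 8 μg/mL is = 8 μg/mL → intermediate
Cefepime 16 μg/mL: in 16–32 μg/mL — intermediate
Tigecycline: 256 μg/mL is ≥ 32 μg/mL → resistant
Tetracycline 1 μg/mL: in 0.5–1 μg/mL → intermediate
Gentamicin (38 mm) ≥ 29 mm — Susceptible
Oxacillin (8 μg/mL) ≤ 16 μg/mL — susceptible
Trimethoprim-sulfamethoxazole 15 mm: in 15–16 mm ⇒ intermediate
Intermediate: 4/7

57%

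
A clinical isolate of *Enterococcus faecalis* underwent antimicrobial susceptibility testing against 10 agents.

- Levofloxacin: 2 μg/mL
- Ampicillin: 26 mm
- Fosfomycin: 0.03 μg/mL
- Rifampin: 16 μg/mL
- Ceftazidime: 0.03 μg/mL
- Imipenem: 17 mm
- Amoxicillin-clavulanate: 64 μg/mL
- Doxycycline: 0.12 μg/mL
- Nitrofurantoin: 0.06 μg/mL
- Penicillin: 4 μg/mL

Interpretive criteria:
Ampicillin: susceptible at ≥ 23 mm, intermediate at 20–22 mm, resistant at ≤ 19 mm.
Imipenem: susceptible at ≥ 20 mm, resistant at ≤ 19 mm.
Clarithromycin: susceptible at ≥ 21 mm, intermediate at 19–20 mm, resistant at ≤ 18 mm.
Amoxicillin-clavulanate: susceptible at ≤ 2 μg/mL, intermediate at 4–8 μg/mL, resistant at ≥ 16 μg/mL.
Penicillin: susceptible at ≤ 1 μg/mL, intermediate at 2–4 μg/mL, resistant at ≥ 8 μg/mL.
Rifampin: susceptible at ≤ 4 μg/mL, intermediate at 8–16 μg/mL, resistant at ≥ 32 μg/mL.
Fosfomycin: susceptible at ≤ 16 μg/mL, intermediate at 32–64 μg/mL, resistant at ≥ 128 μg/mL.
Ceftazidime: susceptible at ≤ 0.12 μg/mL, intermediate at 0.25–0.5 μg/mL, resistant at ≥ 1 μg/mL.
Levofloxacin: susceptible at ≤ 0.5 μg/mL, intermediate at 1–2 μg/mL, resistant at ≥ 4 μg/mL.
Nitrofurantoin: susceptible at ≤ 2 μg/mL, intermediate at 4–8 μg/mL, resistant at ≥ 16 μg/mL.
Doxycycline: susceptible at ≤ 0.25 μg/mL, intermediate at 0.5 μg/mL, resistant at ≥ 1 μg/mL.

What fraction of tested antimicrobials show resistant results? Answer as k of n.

Levofloxacin (2 μg/mL) in 1–2 μg/mL → I
Ampicillin (26 mm) ≥ 23 mm ⇒ Susceptible
Fosfomycin: 0.03 μg/mL is ≤ 16 μg/mL — Susceptible
Rifampin (16 μg/mL) in 8–16 μg/mL ⇒ I
Ceftazidime 0.03 μg/mL: ≤ 0.12 μg/mL → Susceptible
Imipenem (17 mm) ≤ 19 mm — R
Amoxicillin-clavulanate: 64 μg/mL is ≥ 16 μg/mL → resistant
Doxycycline: 0.12 μg/mL is ≤ 0.25 μg/mL ⇒ S
Nitrofurantoin (0.06 μg/mL) ≤ 2 μg/mL ⇒ Susceptible
Penicillin 4 μg/mL: in 2–4 μg/mL ⇒ Intermediate
Resistant: 2/10

2 of 10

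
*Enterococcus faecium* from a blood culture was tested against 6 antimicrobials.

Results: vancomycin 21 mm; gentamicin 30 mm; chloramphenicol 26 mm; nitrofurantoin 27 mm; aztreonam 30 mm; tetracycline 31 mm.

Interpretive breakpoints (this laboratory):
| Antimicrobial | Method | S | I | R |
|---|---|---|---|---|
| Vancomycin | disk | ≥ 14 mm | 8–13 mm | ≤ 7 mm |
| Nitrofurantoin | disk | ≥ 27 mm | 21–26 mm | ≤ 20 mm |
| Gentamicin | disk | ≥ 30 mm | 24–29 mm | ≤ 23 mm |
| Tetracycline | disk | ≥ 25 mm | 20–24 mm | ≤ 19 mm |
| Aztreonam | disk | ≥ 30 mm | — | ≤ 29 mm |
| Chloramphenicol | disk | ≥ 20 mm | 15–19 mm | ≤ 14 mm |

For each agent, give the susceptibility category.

S, S, S, S, S, S

Vancomycin (21 mm) ≥ 14 mm → S
Gentamicin: 30 mm is ≥ 30 mm → susceptible
Chloramphenicol: 26 mm is ≥ 20 mm — S
Nitrofurantoin (27 mm) ≥ 27 mm → susceptible
Aztreonam 30 mm: ≥ 30 mm → S
Tetracycline: 31 mm is ≥ 25 mm ⇒ susceptible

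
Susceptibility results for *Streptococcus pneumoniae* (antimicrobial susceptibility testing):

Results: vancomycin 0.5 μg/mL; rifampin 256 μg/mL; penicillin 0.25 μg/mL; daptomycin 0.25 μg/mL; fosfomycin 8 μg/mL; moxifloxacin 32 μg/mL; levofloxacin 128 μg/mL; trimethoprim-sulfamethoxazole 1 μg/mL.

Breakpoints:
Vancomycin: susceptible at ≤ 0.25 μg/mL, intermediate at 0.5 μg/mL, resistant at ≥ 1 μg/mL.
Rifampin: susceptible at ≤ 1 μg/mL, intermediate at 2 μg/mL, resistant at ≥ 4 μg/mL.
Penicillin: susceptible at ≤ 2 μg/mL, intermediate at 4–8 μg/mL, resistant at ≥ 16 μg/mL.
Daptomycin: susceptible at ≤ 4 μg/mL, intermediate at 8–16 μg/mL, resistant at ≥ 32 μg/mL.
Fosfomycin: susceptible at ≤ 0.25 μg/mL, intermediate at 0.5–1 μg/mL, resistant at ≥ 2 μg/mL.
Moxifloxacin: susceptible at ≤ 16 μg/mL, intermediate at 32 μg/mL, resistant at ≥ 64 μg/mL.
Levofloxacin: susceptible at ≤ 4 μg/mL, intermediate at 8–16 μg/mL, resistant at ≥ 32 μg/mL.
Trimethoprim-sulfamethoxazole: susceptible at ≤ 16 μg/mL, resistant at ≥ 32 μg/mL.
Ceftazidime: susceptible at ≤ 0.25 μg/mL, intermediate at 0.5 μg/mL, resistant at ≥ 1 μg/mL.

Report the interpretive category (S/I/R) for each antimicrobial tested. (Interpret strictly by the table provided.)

Vancomycin: 0.5 μg/mL is = 0.5 μg/mL → I
Rifampin: 256 μg/mL is ≥ 4 μg/mL → Resistant
Penicillin: 0.25 μg/mL is ≤ 2 μg/mL → S
Daptomycin 0.25 μg/mL: ≤ 4 μg/mL → susceptible
Fosfomycin 8 μg/mL: ≥ 2 μg/mL ⇒ Resistant
Moxifloxacin: 32 μg/mL is = 32 μg/mL → Intermediate
Levofloxacin: 128 μg/mL is ≥ 32 μg/mL → R
Trimethoprim-sulfamethoxazole (1 μg/mL) ≤ 16 μg/mL → susceptible

I, R, S, S, R, I, R, S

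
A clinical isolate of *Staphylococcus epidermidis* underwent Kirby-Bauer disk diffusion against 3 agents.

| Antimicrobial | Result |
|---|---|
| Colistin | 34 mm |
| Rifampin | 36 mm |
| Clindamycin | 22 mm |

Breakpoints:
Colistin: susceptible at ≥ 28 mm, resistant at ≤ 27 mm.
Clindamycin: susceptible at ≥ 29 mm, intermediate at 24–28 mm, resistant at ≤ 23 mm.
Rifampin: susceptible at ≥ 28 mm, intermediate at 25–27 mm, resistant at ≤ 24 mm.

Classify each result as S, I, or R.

Colistin: 34 mm is ≥ 28 mm ⇒ S
Rifampin (36 mm) ≥ 28 mm — Susceptible
Clindamycin 22 mm: ≤ 23 mm ⇒ R

S, S, R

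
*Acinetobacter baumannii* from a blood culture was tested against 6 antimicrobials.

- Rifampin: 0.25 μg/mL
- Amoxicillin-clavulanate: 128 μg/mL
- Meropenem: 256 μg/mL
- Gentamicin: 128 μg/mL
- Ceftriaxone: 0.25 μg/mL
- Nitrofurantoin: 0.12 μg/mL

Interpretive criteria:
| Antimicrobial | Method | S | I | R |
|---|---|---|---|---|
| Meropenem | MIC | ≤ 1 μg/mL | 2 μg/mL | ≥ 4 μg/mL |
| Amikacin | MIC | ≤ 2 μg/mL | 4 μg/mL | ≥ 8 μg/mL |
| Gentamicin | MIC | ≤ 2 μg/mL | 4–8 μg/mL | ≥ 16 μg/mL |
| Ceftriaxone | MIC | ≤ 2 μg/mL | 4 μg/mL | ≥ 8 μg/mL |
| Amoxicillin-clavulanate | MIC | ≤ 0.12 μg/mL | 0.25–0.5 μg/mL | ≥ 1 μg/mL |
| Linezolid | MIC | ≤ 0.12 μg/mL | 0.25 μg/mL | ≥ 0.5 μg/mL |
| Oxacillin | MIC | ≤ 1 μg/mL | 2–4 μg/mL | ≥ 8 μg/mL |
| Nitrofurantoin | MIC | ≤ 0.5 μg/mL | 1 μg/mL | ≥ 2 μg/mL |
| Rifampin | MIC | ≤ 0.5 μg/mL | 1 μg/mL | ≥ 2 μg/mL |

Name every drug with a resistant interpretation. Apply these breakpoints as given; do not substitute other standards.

Rifampin 0.25 μg/mL: ≤ 0.5 μg/mL — S
Amoxicillin-clavulanate (128 μg/mL) ≥ 1 μg/mL → resistant
Meropenem (256 μg/mL) ≥ 4 μg/mL ⇒ Resistant
Gentamicin 128 μg/mL: ≥ 16 μg/mL → Resistant
Ceftriaxone 0.25 μg/mL: ≤ 2 μg/mL → Susceptible
Nitrofurantoin: 0.12 μg/mL is ≤ 0.5 μg/mL → Susceptible

amoxicillin-clavulanate, meropenem, gentamicin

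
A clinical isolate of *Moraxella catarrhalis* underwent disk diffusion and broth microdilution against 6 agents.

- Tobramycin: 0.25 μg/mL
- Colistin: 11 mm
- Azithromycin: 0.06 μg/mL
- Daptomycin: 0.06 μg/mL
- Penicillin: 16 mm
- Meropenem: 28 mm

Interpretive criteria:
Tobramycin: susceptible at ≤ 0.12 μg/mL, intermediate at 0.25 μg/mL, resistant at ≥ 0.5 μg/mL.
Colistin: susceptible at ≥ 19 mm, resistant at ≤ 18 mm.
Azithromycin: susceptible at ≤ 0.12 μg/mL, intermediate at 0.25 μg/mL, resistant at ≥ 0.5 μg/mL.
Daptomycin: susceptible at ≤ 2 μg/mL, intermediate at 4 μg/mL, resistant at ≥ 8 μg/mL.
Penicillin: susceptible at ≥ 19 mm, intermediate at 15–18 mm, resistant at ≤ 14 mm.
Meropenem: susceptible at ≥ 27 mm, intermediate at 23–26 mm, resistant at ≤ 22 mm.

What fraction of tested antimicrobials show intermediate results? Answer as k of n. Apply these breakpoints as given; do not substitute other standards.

Tobramycin 0.25 μg/mL: = 0.25 μg/mL — Intermediate
Colistin 11 mm: ≤ 18 mm ⇒ R
Azithromycin: 0.06 μg/mL is ≤ 0.12 μg/mL → Susceptible
Daptomycin (0.06 μg/mL) ≤ 2 μg/mL — Susceptible
Penicillin: 16 mm is in 15–18 mm — intermediate
Meropenem 28 mm: ≥ 27 mm — Susceptible
Intermediate: 2/6

2 of 6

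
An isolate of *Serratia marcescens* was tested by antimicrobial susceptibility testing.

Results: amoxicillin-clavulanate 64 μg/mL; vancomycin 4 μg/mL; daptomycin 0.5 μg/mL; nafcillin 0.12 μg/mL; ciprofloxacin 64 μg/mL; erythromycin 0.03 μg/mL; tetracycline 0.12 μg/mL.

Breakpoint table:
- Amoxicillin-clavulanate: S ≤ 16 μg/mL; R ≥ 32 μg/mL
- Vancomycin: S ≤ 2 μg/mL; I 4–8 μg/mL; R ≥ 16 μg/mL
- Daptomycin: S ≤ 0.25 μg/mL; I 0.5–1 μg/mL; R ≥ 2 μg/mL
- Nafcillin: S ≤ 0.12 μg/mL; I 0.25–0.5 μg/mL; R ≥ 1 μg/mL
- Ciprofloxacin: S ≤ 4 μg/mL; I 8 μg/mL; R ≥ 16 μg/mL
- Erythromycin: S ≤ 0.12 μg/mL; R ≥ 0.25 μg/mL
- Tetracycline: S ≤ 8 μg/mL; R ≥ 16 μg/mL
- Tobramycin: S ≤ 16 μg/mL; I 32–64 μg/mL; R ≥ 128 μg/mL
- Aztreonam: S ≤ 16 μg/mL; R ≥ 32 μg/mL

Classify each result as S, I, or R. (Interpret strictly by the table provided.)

R, I, I, S, R, S, S

Amoxicillin-clavulanate 64 μg/mL: ≥ 32 μg/mL ⇒ R
Vancomycin: 4 μg/mL is in 4–8 μg/mL → Intermediate
Daptomycin: 0.5 μg/mL is in 0.5–1 μg/mL ⇒ I
Nafcillin (0.12 μg/mL) ≤ 0.12 μg/mL → Susceptible
Ciprofloxacin (64 μg/mL) ≥ 16 μg/mL → Resistant
Erythromycin 0.03 μg/mL: ≤ 0.12 μg/mL — susceptible
Tetracycline 0.12 μg/mL: ≤ 8 μg/mL ⇒ S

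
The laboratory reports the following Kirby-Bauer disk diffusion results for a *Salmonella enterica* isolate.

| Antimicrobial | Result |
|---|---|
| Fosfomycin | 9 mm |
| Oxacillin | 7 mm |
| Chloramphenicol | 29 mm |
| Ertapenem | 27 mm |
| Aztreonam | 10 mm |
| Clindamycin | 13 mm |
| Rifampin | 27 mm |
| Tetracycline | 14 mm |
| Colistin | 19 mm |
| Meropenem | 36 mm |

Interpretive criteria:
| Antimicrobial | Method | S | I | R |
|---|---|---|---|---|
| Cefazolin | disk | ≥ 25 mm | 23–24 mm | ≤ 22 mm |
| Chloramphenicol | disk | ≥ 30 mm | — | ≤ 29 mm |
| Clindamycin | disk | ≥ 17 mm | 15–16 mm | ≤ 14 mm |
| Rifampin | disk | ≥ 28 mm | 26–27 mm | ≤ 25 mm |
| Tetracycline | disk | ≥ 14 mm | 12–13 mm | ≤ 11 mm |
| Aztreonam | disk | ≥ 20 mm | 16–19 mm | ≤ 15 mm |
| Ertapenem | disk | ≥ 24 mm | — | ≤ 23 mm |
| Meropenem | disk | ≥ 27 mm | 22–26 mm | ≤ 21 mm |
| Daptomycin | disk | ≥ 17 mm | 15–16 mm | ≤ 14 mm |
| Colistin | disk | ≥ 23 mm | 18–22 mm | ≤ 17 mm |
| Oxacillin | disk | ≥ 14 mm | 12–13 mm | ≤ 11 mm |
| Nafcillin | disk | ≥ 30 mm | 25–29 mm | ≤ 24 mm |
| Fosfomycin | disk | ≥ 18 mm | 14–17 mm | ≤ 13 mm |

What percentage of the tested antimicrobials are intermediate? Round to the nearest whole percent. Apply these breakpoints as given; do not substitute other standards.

20%

Fosfomycin 9 mm: ≤ 13 mm → R
Oxacillin 7 mm: ≤ 11 mm → resistant
Chloramphenicol: 29 mm is ≤ 29 mm ⇒ resistant
Ertapenem (27 mm) ≥ 24 mm → Susceptible
Aztreonam 10 mm: ≤ 15 mm ⇒ Resistant
Clindamycin (13 mm) ≤ 14 mm ⇒ R
Rifampin (27 mm) in 26–27 mm — intermediate
Tetracycline 14 mm: ≥ 14 mm — susceptible
Colistin (19 mm) in 18–22 mm ⇒ Intermediate
Meropenem 36 mm: ≥ 27 mm ⇒ S
Intermediate: 2/10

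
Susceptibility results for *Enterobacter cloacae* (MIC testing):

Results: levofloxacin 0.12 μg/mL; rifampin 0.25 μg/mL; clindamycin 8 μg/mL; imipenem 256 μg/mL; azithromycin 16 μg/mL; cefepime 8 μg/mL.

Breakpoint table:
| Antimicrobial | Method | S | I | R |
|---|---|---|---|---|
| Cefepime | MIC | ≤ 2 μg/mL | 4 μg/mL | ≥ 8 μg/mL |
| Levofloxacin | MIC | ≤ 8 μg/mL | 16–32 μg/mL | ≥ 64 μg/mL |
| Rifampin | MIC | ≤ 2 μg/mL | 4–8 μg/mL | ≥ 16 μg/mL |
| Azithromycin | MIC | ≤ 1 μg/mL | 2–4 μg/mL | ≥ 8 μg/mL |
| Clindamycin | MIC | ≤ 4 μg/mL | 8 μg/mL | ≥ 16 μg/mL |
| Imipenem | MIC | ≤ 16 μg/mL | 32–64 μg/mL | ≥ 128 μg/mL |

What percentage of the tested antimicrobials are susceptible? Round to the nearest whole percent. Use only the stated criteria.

Levofloxacin: 0.12 μg/mL is ≤ 8 μg/mL → S
Rifampin: 0.25 μg/mL is ≤ 2 μg/mL ⇒ susceptible
Clindamycin: 8 μg/mL is = 8 μg/mL ⇒ I
Imipenem: 256 μg/mL is ≥ 128 μg/mL → R
Azithromycin (16 μg/mL) ≥ 8 μg/mL → R
Cefepime (8 μg/mL) ≥ 8 μg/mL → R
Susceptible: 2/6

33%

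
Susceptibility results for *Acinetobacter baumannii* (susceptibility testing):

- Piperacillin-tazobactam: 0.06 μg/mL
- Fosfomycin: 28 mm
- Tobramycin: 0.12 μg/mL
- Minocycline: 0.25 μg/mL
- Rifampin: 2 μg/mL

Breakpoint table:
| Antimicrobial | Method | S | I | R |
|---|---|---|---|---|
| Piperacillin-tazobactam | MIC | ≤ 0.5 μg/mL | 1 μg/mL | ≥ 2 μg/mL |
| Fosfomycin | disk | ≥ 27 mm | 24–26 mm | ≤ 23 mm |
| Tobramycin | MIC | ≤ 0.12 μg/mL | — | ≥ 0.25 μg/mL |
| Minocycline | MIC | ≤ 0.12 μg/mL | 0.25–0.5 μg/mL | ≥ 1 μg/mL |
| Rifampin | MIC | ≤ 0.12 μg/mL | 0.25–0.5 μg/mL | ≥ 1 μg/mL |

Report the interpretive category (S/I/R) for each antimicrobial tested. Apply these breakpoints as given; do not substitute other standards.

Piperacillin-tazobactam (0.06 μg/mL) ≤ 0.5 μg/mL — S
Fosfomycin 28 mm: ≥ 27 mm — Susceptible
Tobramycin (0.12 μg/mL) ≤ 0.12 μg/mL → Susceptible
Minocycline 0.25 μg/mL: in 0.25–0.5 μg/mL → intermediate
Rifampin (2 μg/mL) ≥ 1 μg/mL ⇒ R

S, S, S, I, R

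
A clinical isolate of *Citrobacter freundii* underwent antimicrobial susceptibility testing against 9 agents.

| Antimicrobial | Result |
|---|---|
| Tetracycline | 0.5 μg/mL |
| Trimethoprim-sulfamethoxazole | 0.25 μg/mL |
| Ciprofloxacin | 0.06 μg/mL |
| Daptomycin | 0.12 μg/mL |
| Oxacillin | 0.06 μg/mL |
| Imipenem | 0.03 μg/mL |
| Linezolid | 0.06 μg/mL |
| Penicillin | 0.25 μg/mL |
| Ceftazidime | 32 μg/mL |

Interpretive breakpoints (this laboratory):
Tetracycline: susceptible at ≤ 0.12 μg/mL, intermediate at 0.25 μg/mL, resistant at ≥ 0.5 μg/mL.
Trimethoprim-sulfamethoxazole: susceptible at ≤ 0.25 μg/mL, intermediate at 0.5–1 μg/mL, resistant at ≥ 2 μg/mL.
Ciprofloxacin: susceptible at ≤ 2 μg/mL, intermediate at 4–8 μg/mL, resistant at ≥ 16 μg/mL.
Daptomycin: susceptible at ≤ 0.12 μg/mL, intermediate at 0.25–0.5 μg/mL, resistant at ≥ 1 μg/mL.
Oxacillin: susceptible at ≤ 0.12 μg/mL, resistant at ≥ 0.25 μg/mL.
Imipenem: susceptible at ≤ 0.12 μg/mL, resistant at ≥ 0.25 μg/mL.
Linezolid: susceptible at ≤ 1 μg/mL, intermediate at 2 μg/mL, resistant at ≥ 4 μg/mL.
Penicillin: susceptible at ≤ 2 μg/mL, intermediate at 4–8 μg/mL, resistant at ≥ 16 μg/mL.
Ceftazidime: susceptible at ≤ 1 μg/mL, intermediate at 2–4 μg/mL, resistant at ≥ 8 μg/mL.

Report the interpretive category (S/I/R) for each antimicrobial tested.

Tetracycline: 0.5 μg/mL is ≥ 0.5 μg/mL → Resistant
Trimethoprim-sulfamethoxazole 0.25 μg/mL: ≤ 0.25 μg/mL — susceptible
Ciprofloxacin (0.06 μg/mL) ≤ 2 μg/mL ⇒ Susceptible
Daptomycin: 0.12 μg/mL is ≤ 0.12 μg/mL ⇒ Susceptible
Oxacillin: 0.06 μg/mL is ≤ 0.12 μg/mL → S
Imipenem: 0.03 μg/mL is ≤ 0.12 μg/mL — S
Linezolid 0.06 μg/mL: ≤ 1 μg/mL ⇒ susceptible
Penicillin: 0.25 μg/mL is ≤ 2 μg/mL → Susceptible
Ceftazidime (32 μg/mL) ≥ 8 μg/mL ⇒ resistant

R, S, S, S, S, S, S, S, R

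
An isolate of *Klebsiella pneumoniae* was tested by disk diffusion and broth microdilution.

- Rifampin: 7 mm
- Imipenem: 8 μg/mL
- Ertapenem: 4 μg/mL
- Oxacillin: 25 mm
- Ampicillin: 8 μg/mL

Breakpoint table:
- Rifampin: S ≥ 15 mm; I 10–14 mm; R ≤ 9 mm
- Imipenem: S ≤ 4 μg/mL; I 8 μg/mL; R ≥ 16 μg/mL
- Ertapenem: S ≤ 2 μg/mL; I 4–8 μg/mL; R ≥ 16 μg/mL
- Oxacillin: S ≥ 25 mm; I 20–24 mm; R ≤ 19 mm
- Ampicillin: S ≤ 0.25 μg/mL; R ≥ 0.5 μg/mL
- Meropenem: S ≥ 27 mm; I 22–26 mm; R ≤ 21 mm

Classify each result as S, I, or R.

Rifampin (7 mm) ≤ 9 mm → Resistant
Imipenem: 8 μg/mL is = 8 μg/mL — intermediate
Ertapenem (4 μg/mL) in 4–8 μg/mL — I
Oxacillin (25 mm) ≥ 25 mm ⇒ S
Ampicillin 8 μg/mL: ≥ 0.5 μg/mL ⇒ Resistant

R, I, I, S, R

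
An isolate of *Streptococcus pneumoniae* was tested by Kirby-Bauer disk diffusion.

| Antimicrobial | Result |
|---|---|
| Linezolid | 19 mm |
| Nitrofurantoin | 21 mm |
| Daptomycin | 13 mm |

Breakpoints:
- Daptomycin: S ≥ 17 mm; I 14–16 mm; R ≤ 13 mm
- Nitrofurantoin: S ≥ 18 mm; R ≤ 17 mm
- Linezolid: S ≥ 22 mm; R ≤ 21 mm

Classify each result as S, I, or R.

R, S, R

Linezolid: 19 mm is ≤ 21 mm ⇒ R
Nitrofurantoin: 21 mm is ≥ 18 mm ⇒ susceptible
Daptomycin (13 mm) ≤ 13 mm — resistant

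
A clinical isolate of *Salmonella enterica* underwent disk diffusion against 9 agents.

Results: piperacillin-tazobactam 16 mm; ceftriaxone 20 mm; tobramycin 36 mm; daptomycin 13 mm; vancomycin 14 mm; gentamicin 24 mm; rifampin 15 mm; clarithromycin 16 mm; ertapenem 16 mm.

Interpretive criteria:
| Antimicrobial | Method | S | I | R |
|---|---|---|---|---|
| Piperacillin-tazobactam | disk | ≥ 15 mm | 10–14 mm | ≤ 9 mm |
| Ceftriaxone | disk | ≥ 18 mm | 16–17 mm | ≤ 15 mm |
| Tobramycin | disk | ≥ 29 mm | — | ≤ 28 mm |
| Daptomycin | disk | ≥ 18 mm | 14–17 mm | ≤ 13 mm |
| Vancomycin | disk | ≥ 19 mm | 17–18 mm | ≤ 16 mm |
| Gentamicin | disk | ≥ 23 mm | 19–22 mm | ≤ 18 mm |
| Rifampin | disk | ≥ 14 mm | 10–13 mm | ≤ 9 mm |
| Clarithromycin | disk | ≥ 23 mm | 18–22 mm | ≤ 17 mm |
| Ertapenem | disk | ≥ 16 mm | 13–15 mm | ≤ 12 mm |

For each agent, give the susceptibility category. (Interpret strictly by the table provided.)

S, S, S, R, R, S, S, R, S

Piperacillin-tazobactam 16 mm: ≥ 15 mm — S
Ceftriaxone: 20 mm is ≥ 18 mm ⇒ susceptible
Tobramycin 36 mm: ≥ 29 mm ⇒ Susceptible
Daptomycin 13 mm: ≤ 13 mm — Resistant
Vancomycin: 14 mm is ≤ 16 mm ⇒ resistant
Gentamicin 24 mm: ≥ 23 mm ⇒ susceptible
Rifampin: 15 mm is ≥ 14 mm — susceptible
Clarithromycin 16 mm: ≤ 17 mm — R
Ertapenem (16 mm) ≥ 16 mm → Susceptible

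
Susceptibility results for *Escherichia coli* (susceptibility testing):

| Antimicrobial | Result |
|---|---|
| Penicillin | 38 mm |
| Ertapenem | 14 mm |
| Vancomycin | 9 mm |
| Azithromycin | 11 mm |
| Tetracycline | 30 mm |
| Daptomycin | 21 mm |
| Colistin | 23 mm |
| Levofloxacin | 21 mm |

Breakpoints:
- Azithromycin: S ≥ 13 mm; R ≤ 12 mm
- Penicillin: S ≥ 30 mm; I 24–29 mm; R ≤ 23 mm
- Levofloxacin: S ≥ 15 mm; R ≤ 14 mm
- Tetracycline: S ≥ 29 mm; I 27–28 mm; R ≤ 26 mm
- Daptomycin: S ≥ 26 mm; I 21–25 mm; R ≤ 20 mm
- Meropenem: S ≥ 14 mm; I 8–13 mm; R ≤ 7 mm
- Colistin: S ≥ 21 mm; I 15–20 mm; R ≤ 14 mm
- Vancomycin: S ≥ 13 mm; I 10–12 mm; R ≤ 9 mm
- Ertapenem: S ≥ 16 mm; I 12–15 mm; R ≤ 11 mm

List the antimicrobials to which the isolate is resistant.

vancomycin, azithromycin

Penicillin 38 mm: ≥ 30 mm — S
Ertapenem: 14 mm is in 12–15 mm → Intermediate
Vancomycin 9 mm: ≤ 9 mm ⇒ Resistant
Azithromycin (11 mm) ≤ 12 mm ⇒ R
Tetracycline 30 mm: ≥ 29 mm — Susceptible
Daptomycin: 21 mm is in 21–25 mm → I
Colistin: 23 mm is ≥ 21 mm → Susceptible
Levofloxacin 21 mm: ≥ 15 mm — S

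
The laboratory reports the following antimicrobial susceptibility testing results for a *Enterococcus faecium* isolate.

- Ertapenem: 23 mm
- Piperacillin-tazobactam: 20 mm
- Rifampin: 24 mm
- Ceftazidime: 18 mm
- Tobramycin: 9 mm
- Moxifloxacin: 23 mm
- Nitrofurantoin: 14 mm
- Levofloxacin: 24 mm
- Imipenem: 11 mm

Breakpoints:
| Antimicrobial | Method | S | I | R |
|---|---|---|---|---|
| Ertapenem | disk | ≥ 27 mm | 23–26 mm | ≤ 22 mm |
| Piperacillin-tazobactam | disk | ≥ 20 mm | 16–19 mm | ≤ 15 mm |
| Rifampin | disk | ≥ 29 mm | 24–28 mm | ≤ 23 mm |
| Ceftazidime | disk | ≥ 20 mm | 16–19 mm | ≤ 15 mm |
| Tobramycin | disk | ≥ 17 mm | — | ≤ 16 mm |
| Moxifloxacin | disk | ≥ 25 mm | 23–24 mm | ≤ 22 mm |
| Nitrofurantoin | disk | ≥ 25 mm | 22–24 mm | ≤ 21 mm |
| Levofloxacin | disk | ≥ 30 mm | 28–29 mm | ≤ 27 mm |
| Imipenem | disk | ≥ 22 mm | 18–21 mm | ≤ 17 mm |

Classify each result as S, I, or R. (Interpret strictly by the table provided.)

I, S, I, I, R, I, R, R, R

Ertapenem: 23 mm is in 23–26 mm → intermediate
Piperacillin-tazobactam 20 mm: ≥ 20 mm ⇒ Susceptible
Rifampin: 24 mm is in 24–28 mm ⇒ I
Ceftazidime 18 mm: in 16–19 mm ⇒ Intermediate
Tobramycin 9 mm: ≤ 16 mm — Resistant
Moxifloxacin: 23 mm is in 23–24 mm ⇒ intermediate
Nitrofurantoin 14 mm: ≤ 21 mm ⇒ resistant
Levofloxacin (24 mm) ≤ 27 mm ⇒ R
Imipenem (11 mm) ≤ 17 mm → Resistant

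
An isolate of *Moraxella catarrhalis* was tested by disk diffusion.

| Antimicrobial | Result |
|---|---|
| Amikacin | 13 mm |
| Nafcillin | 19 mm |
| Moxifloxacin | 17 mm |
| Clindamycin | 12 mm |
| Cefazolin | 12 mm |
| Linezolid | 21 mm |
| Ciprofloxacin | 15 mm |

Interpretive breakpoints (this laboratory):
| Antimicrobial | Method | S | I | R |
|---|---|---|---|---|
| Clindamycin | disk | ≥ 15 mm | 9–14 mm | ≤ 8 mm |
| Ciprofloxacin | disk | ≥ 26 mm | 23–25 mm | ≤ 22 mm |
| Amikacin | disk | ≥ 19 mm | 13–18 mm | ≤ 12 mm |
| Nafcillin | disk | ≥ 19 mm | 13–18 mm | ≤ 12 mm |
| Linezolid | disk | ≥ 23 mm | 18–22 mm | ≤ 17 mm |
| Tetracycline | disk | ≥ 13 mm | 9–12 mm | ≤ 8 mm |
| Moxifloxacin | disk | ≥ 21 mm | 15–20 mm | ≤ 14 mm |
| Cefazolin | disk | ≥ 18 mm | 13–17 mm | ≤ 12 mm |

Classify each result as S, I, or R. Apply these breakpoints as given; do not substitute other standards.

Amikacin 13 mm: in 13–18 mm ⇒ intermediate
Nafcillin: 19 mm is ≥ 19 mm → Susceptible
Moxifloxacin 17 mm: in 15–20 mm → intermediate
Clindamycin: 12 mm is in 9–14 mm → I
Cefazolin: 12 mm is ≤ 12 mm → Resistant
Linezolid 21 mm: in 18–22 mm — intermediate
Ciprofloxacin 15 mm: ≤ 22 mm ⇒ Resistant

I, S, I, I, R, I, R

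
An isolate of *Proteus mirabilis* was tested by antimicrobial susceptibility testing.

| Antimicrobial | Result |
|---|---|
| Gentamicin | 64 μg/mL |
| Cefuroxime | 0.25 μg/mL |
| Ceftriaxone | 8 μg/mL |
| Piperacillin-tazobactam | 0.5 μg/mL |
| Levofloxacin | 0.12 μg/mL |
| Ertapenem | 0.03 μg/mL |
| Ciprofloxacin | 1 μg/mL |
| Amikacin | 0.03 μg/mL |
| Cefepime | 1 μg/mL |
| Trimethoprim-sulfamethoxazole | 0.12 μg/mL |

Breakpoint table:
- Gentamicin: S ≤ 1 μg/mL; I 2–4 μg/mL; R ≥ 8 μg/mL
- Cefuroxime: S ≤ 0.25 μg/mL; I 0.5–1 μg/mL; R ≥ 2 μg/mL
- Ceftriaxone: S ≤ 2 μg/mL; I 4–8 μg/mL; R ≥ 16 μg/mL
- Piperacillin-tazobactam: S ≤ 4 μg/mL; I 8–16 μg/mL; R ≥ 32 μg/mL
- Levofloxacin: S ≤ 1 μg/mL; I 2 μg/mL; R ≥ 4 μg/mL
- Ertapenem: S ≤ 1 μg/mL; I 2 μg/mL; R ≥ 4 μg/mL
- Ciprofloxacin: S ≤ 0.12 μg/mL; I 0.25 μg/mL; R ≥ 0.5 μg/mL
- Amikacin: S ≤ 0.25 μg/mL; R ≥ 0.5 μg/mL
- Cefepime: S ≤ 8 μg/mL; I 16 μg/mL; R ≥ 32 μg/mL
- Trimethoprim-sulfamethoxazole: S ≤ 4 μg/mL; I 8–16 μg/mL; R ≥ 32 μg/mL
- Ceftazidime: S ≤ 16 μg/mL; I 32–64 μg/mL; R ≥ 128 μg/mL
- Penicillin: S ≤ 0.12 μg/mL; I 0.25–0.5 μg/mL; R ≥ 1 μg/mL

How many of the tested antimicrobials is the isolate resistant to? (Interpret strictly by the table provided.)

2

Gentamicin 64 μg/mL: ≥ 8 μg/mL ⇒ R
Cefuroxime (0.25 μg/mL) ≤ 0.25 μg/mL → S
Ceftriaxone 8 μg/mL: in 4–8 μg/mL — Intermediate
Piperacillin-tazobactam: 0.5 μg/mL is ≤ 4 μg/mL ⇒ Susceptible
Levofloxacin 0.12 μg/mL: ≤ 1 μg/mL — S
Ertapenem 0.03 μg/mL: ≤ 1 μg/mL ⇒ Susceptible
Ciprofloxacin: 1 μg/mL is ≥ 0.5 μg/mL — R
Amikacin 0.03 μg/mL: ≤ 0.25 μg/mL → susceptible
Cefepime: 1 μg/mL is ≤ 8 μg/mL — S
Trimethoprim-sulfamethoxazole (0.12 μg/mL) ≤ 4 μg/mL ⇒ susceptible
Resistant: 2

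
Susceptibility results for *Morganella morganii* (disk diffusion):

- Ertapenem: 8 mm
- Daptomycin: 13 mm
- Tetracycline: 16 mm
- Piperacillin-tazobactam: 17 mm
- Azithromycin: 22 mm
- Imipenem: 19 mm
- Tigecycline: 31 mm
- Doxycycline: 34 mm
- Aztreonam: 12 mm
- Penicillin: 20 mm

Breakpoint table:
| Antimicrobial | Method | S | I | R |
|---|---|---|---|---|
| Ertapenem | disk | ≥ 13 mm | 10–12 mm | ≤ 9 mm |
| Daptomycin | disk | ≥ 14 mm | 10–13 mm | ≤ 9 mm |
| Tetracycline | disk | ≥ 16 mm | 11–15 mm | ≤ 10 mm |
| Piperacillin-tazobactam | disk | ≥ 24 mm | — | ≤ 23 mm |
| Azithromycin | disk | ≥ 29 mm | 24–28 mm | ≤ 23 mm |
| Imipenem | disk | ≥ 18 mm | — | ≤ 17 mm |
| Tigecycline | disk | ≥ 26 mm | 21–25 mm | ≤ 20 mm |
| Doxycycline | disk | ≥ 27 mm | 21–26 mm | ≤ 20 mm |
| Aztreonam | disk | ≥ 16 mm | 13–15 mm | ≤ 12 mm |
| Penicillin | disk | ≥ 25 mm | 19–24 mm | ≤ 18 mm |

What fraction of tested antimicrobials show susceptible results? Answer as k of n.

4 of 10

Ertapenem (8 mm) ≤ 9 mm — R
Daptomycin 13 mm: in 10–13 mm ⇒ I
Tetracycline (16 mm) ≥ 16 mm — susceptible
Piperacillin-tazobactam (17 mm) ≤ 23 mm → resistant
Azithromycin: 22 mm is ≤ 23 mm → resistant
Imipenem 19 mm: ≥ 18 mm → S
Tigecycline (31 mm) ≥ 26 mm — Susceptible
Doxycycline: 34 mm is ≥ 27 mm — susceptible
Aztreonam: 12 mm is ≤ 12 mm — resistant
Penicillin: 20 mm is in 19–24 mm → intermediate
Susceptible: 4/10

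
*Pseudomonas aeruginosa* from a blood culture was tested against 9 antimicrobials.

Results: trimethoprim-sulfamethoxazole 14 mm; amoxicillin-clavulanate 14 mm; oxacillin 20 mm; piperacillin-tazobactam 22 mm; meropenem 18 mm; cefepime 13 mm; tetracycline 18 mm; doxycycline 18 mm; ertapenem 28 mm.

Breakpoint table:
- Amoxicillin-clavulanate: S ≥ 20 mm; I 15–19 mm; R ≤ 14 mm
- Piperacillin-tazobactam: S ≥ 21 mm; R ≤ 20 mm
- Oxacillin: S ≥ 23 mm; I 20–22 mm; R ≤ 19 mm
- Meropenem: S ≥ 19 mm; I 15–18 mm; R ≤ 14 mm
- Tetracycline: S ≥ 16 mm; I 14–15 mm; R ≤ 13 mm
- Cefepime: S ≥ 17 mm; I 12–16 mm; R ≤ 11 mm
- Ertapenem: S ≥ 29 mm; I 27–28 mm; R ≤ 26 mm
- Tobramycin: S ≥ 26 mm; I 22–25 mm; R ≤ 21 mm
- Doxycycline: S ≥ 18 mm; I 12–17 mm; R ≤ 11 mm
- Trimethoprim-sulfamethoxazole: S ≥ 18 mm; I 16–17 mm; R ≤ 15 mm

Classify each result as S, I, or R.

R, R, I, S, I, I, S, S, I

Trimethoprim-sulfamethoxazole 14 mm: ≤ 15 mm — R
Amoxicillin-clavulanate 14 mm: ≤ 14 mm ⇒ R
Oxacillin (20 mm) in 20–22 mm — intermediate
Piperacillin-tazobactam: 22 mm is ≥ 21 mm ⇒ susceptible
Meropenem 18 mm: in 15–18 mm ⇒ I
Cefepime 13 mm: in 12–16 mm — I
Tetracycline: 18 mm is ≥ 16 mm ⇒ susceptible
Doxycycline: 18 mm is ≥ 18 mm ⇒ Susceptible
Ertapenem (28 mm) in 27–28 mm ⇒ Intermediate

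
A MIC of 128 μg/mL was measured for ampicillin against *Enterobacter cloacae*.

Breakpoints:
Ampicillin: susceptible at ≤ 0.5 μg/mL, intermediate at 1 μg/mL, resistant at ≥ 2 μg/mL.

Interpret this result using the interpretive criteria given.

Resistant

Ampicillin 128 μg/mL: ≥ 2 μg/mL ⇒ R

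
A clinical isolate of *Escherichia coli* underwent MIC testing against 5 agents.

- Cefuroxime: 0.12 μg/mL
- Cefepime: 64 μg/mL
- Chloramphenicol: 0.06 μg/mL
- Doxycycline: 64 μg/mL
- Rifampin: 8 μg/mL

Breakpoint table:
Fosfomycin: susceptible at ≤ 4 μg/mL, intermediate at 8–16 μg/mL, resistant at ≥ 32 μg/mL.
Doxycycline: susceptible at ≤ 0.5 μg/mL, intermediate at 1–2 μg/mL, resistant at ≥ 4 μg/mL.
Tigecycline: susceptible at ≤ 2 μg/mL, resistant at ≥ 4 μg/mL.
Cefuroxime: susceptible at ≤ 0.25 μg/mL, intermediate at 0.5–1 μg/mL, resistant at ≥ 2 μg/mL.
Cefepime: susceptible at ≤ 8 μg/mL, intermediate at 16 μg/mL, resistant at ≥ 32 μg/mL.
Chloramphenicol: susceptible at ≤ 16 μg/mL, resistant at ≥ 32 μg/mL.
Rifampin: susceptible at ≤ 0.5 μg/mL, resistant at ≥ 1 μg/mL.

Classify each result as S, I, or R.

Cefuroxime (0.12 μg/mL) ≤ 0.25 μg/mL → susceptible
Cefepime 64 μg/mL: ≥ 32 μg/mL — resistant
Chloramphenicol (0.06 μg/mL) ≤ 16 μg/mL → Susceptible
Doxycycline (64 μg/mL) ≥ 4 μg/mL — Resistant
Rifampin: 8 μg/mL is ≥ 1 μg/mL ⇒ Resistant

S, R, S, R, R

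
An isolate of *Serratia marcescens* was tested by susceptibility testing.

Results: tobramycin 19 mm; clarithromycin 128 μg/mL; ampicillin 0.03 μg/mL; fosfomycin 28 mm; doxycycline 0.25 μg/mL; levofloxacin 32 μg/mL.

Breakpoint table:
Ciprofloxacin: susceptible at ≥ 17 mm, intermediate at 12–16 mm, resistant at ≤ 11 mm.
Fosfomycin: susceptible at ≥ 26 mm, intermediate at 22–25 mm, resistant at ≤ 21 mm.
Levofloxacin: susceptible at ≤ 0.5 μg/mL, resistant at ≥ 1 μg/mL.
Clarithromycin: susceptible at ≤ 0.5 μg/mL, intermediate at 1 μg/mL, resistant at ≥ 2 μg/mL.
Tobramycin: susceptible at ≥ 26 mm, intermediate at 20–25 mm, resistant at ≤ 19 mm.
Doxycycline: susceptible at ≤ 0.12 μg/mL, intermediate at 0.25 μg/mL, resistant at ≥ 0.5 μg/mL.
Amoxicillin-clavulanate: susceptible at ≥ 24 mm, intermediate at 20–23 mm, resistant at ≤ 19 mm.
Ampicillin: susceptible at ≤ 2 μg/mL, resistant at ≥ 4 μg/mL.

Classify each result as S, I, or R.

Tobramycin: 19 mm is ≤ 19 mm → resistant
Clarithromycin (128 μg/mL) ≥ 2 μg/mL → R
Ampicillin 0.03 μg/mL: ≤ 2 μg/mL → susceptible
Fosfomycin (28 mm) ≥ 26 mm ⇒ susceptible
Doxycycline: 0.25 μg/mL is = 0.25 μg/mL — intermediate
Levofloxacin (32 μg/mL) ≥ 1 μg/mL — R

R, R, S, S, I, R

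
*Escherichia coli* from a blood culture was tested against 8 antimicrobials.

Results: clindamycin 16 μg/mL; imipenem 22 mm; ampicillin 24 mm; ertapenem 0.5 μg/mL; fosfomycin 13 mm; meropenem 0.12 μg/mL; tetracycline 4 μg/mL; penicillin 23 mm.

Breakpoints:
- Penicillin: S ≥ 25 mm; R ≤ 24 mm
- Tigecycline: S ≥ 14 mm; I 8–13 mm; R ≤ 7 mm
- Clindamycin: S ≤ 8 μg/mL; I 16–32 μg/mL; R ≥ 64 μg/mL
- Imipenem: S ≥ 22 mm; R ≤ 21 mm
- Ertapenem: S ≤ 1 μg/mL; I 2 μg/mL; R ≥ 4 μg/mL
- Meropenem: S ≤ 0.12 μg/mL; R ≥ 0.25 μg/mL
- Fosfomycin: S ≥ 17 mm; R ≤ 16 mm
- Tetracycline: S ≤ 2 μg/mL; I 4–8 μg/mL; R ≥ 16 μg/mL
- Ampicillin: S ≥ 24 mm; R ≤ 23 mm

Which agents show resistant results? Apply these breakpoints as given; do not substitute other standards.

Clindamycin: 16 μg/mL is in 16–32 μg/mL → intermediate
Imipenem 22 mm: ≥ 22 mm — S
Ampicillin: 24 mm is ≥ 24 mm ⇒ S
Ertapenem (0.5 μg/mL) ≤ 1 μg/mL — susceptible
Fosfomycin: 13 mm is ≤ 16 mm ⇒ resistant
Meropenem: 0.12 μg/mL is ≤ 0.12 μg/mL — S
Tetracycline 4 μg/mL: in 4–8 μg/mL → intermediate
Penicillin (23 mm) ≤ 24 mm → resistant

fosfomycin, penicillin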